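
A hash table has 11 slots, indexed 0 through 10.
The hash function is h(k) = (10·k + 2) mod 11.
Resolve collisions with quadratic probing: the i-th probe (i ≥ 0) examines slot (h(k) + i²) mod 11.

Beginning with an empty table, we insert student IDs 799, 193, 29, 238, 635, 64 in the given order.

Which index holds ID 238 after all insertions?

4

Insert 799: h=6, slot 6 empty → index 6.
Insert 193: h=7, slot 7 empty → index 7.
Insert 29: h=6, slots 6,7 occupied → index 10.
Insert 238: h=6, slots 6,7,10 occupied → index 4.
Insert 635: h=5, slot 5 empty → index 5.
Insert 64: h=4, slots 4,5 occupied → index 8.
Table: [_, _, _, _, 238, 635, 799, 193, 64, _, 29]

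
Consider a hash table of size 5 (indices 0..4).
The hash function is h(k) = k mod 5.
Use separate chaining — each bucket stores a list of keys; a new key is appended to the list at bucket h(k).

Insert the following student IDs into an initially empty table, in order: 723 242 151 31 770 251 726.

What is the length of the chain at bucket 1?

4

723 -> bucket 3
242 -> bucket 2
151 -> bucket 1
31 -> bucket 1 (collision)
770 -> bucket 0
251 -> bucket 1 (collision)
726 -> bucket 1 (collision)
Final buckets:
0: 770
1: 151 -> 31 -> 251 -> 726
2: 242
3: 723
4: ∅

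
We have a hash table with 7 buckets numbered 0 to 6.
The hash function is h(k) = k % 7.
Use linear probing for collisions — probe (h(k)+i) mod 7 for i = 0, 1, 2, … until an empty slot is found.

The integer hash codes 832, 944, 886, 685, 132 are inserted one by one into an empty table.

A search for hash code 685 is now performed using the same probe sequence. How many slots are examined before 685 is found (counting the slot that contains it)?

Insert 832: h=6, slot 6 empty => index 6.
Insert 944: h=6, slot 6 occupied => index 0.
Insert 886: h=4, slot 4 empty => index 4.
Insert 685: h=6, slots 6,0 occupied => index 1.
Insert 132: h=6, slots 6,0,1 occupied => index 2.
Table: [944, 685, 132, ., 886, ., 832]
Lookup 685: h=6, probe 6,0,1 → found at 1.

3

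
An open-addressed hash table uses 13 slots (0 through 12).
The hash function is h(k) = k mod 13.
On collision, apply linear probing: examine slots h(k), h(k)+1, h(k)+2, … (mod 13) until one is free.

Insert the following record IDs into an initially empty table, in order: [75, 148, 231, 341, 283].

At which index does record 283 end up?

12

Insert 75: h=10, slot 10 empty → index 10.
Insert 148: h=5, slot 5 empty → index 5.
Insert 231: h=10, slot 10 occupied → index 11.
Insert 341: h=3, slot 3 empty → index 3.
Insert 283: h=10, slots 10,11 occupied → index 12.
Table: [-, -, -, 341, -, 148, -, -, -, -, 75, 231, 283]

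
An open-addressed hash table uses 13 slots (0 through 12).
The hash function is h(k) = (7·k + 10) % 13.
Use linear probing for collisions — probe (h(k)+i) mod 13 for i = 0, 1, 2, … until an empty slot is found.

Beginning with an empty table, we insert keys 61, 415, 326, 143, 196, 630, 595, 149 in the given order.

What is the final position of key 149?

Insert 61: h=8, slot 8 empty -> index 8.
Insert 415: h=3, slot 3 empty -> index 3.
Insert 326: h=4, slot 4 empty -> index 4.
Insert 143: h=10, slot 10 empty -> index 10.
Insert 196: h=4, slot 4 occupied -> index 5.
Insert 630: h=0, slot 0 empty -> index 0.
Insert 595: h=2, slot 2 empty -> index 2.
Insert 149: h=0, slot 0 occupied -> index 1.
Table: [630, 149, 595, 415, 326, 196, -, -, 61, -, 143, -, -]

1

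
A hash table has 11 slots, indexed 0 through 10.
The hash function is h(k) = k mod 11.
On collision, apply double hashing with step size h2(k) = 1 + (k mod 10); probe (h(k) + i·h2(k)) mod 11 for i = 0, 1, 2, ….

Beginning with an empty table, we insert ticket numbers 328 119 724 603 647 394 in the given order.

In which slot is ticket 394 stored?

Insert 328: h=9, slot 9 empty => index 9.
Insert 119: h=9, h2=10, slot 9 occupied => index 8.
Insert 724: h=9, h2=5, slot 9 occupied => index 3.
Insert 603: h=9, h2=4, slot 9 occupied => index 2.
Insert 647: h=9, h2=8, slot 9 occupied => index 6.
Insert 394: h=9, h2=5, slots 9,3,8,2 occupied => index 7.
Table: [-, -, 603, 724, -, -, 647, 394, 119, 328, -]

7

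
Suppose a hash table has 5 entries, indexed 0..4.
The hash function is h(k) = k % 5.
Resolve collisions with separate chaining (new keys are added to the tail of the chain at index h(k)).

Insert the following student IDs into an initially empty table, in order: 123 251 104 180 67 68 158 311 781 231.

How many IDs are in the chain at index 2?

1

Insert 123: h=3, bucket 3 empty → new chain.
Insert 251: h=1, bucket 1 empty → new chain.
Insert 104: h=4, bucket 4 empty → new chain.
Insert 180: h=0, bucket 0 empty → new chain.
Insert 67: h=2, bucket 2 empty → new chain.
Insert 68: h=3, bucket 3 nonempty → append to chain.
Insert 158: h=3, bucket 3 nonempty → append to chain.
Insert 311: h=1, bucket 1 nonempty → append to chain.
Insert 781: h=1, bucket 1 nonempty → append to chain.
Insert 231: h=1, bucket 1 nonempty → append to chain.
Final buckets:
0: 180
1: 251 -> 311 -> 781 -> 231
2: 67
3: 123 -> 68 -> 158
4: 104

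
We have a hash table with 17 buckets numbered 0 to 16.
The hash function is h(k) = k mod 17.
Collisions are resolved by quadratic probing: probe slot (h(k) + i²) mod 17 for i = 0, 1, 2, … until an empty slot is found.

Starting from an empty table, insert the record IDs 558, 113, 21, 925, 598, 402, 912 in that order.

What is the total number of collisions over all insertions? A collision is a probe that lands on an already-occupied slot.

558 hashes to 14; slot 14 is free => place at 14.
113 hashes to 11; slot 11 is free => place at 11.
21 hashes to 4; slot 4 is free => place at 4.
925 hashes to 7; slot 7 is free => place at 7.
598 hashes to 3; slot 3 is free => place at 3.
402 hashes to 11; 11 taken => place at 12.
912 hashes to 11; 11,12 taken => place at 15.
Table: [∅, ∅, ∅, 598, 21, ∅, ∅, 925, ∅, ∅, ∅, 113, 402, ∅, 558, 912, ∅]

3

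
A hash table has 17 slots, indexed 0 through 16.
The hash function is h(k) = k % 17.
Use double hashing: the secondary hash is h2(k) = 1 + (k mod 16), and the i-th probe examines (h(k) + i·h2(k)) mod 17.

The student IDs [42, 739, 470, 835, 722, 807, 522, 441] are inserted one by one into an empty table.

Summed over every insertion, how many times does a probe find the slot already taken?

6

42 hashes to 8; slot 8 is free => place at 8.
739 hashes to 8, h2=4; 8 taken => place at 12.
470 hashes to 11; slot 11 is free => place at 11.
835 hashes to 2; slot 2 is free => place at 2.
722 hashes to 8, h2=3; 8,11 taken => place at 14.
807 hashes to 8, h2=8; 8 taken => place at 16.
522 hashes to 12, h2=11; 12 taken => place at 6.
441 hashes to 16, h2=10; 16 taken => place at 9.
Table: [∅, ∅, 835, ∅, ∅, ∅, 522, ∅, 42, 441, ∅, 470, 739, ∅, 722, ∅, 807]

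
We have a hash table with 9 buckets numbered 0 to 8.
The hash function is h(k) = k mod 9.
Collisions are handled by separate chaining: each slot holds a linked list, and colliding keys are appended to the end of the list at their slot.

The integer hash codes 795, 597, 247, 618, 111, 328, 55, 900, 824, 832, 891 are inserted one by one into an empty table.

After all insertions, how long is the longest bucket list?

Insert 795: h=3, bucket 3 empty -> new chain.
Insert 597: h=3, bucket 3 nonempty -> append to chain.
Insert 247: h=4, bucket 4 empty -> new chain.
Insert 618: h=6, bucket 6 empty -> new chain.
Insert 111: h=3, bucket 3 nonempty -> append to chain.
Insert 328: h=4, bucket 4 nonempty -> append to chain.
Insert 55: h=1, bucket 1 empty -> new chain.
Insert 900: h=0, bucket 0 empty -> new chain.
Insert 824: h=5, bucket 5 empty -> new chain.
Insert 832: h=4, bucket 4 nonempty -> append to chain.
Insert 891: h=0, bucket 0 nonempty -> append to chain.
Final buckets:
0: 900 -> 891
1: 55
2: -
3: 795 -> 597 -> 111
4: 247 -> 328 -> 832
5: 824
6: 618
7: -
8: -

3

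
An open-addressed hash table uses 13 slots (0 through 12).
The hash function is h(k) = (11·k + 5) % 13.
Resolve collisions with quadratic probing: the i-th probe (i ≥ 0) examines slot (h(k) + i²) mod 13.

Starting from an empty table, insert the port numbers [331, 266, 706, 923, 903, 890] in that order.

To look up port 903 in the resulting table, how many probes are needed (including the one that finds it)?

331: h=6 -> slot 6
266: h=6, probe 6,7 -> slot 7
706: h=10 -> slot 10
923: h=5 -> slot 5
903: h=6, probe 6,7,10,2 -> slot 2
890: h=6, probe 6,7,10,2,9 -> slot 9
Table: [—, —, 903, —, —, 923, 331, 266, —, 890, 706, —, —]
Lookup 903: h=6, probe 6,7,10,2 → found at 2.

4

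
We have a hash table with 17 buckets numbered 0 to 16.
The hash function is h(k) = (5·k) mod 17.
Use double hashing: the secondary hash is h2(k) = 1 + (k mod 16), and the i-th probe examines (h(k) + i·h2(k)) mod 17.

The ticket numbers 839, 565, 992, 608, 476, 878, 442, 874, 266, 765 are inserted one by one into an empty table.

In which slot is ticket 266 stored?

Insert 839: h=13, slot 13 empty → index 13.
Insert 565: h=3, slot 3 empty → index 3.
Insert 992: h=13, h2=1, slot 13 occupied → index 14.
Insert 608: h=14, h2=1, slot 14 occupied → index 15.
Insert 476: h=0, slot 0 empty → index 0.
Insert 878: h=4, slot 4 empty → index 4.
Insert 442: h=0, h2=11, slot 0 occupied → index 11.
Insert 874: h=1, slot 1 empty → index 1.
Insert 266: h=4, h2=11, slots 4,15 occupied → index 9.
Insert 765: h=0, h2=14, slots 0,14,11 occupied → index 8.
Table: [476, 874, ., 565, 878, ., ., ., 765, 266, ., 442, ., 839, 992, 608, .]

9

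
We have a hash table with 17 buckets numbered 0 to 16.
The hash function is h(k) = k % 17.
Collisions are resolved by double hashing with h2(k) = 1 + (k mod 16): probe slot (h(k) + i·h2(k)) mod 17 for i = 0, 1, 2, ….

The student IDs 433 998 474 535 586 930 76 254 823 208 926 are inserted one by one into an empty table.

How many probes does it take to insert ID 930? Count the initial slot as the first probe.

3

Insert 433: h=8, slot 8 empty → index 8.
Insert 998: h=12, slot 12 empty → index 12.
Insert 474: h=15, slot 15 empty → index 15.
Insert 535: h=8, h2=8, slot 8 occupied → index 16.
Insert 586: h=8, h2=11, slot 8 occupied → index 2.
Insert 930: h=12, h2=3, slots 12,15 occupied → index 1.
Insert 76: h=8, h2=13, slot 8 occupied → index 4.
Insert 254: h=16, h2=15, slot 16 occupied → index 14.
Insert 823: h=7, slot 7 empty → index 7.
Insert 208: h=4, h2=1, slot 4 occupied → index 5.
Insert 926: h=8, h2=15, slot 8 occupied → index 6.
Table: [., 930, 586, ., 76, 208, 926, 823, 433, ., ., ., 998, ., 254, 474, 535]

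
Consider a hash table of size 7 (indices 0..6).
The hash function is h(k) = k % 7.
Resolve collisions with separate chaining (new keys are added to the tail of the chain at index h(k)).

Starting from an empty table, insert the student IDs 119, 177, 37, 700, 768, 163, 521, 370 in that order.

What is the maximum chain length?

3

Insert 119: h=0, bucket 0 empty → new chain.
Insert 177: h=2, bucket 2 empty → new chain.
Insert 37: h=2, bucket 2 nonempty → append to chain.
Insert 700: h=0, bucket 0 nonempty → append to chain.
Insert 768: h=5, bucket 5 empty → new chain.
Insert 163: h=2, bucket 2 nonempty → append to chain.
Insert 521: h=3, bucket 3 empty → new chain.
Insert 370: h=6, bucket 6 empty → new chain.
Final buckets:
0: 119 -> 700
1: .
2: 177 -> 37 -> 163
3: 521
4: .
5: 768
6: 370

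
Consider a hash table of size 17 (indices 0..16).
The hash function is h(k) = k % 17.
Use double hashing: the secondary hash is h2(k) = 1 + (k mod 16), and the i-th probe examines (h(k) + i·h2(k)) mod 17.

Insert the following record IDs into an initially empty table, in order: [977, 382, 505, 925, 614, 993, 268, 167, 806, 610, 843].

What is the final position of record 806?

Insert 977: h=8, slot 8 empty -> index 8.
Insert 382: h=8, h2=15, slot 8 occupied -> index 6.
Insert 505: h=12, slot 12 empty -> index 12.
Insert 925: h=7, slot 7 empty -> index 7.
Insert 614: h=2, slot 2 empty -> index 2.
Insert 993: h=7, h2=2, slot 7 occupied -> index 9.
Insert 268: h=13, slot 13 empty -> index 13.
Insert 167: h=14, slot 14 empty -> index 14.
Insert 806: h=7, h2=7, slots 7,14 occupied -> index 4.
Insert 610: h=15, slot 15 empty -> index 15.
Insert 843: h=10, slot 10 empty -> index 10.
Table: [-, -, 614, -, 806, -, 382, 925, 977, 993, 843, -, 505, 268, 167, 610, -]

4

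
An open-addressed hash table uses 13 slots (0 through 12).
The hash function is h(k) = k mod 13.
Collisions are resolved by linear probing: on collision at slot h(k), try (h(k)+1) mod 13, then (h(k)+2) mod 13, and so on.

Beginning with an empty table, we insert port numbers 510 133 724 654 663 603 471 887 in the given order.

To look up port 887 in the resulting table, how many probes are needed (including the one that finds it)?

6

510: h=3 -> slot 3
133: h=3, probe 3,4 -> slot 4
724: h=9 -> slot 9
654: h=4, probe 4,5 -> slot 5
663: h=0 -> slot 0
603: h=5, probe 5,6 -> slot 6
471: h=3, probe 3,4,5,6,7 -> slot 7
887: h=3, probe 3,4,5,6,7,8 -> slot 8
Table: [663, -, -, 510, 133, 654, 603, 471, 887, 724, -, -, -]
Lookup 887: h=3, probe 3,4,5,6,7,8 → found at 8.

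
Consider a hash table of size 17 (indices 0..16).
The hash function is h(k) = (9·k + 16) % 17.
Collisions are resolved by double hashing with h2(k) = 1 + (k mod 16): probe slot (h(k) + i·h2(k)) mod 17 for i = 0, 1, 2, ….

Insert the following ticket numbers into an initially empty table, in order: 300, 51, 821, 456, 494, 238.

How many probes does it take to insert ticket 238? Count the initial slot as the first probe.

2

300 hashes to 13; slot 13 is free -> place at 13.
51 hashes to 16; slot 16 is free -> place at 16.
821 hashes to 10; slot 10 is free -> place at 10.
456 hashes to 6; slot 6 is free -> place at 6.
494 hashes to 8; slot 8 is free -> place at 8.
238 hashes to 16, h2=15; 16 taken -> place at 14.
Table: [_, _, _, _, _, _, 456, _, 494, _, 821, _, _, 300, 238, _, 51]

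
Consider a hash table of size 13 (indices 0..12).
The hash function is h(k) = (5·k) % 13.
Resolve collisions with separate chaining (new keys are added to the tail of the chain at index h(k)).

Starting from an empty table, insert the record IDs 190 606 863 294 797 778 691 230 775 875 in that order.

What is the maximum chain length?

190 → bucket 1
606 → bucket 1 (collision)
863 → bucket 12
294 → bucket 1 (collision)
797 → bucket 7
778 → bucket 3
691 → bucket 10
230 → bucket 6
775 → bucket 1 (collision)
875 → bucket 7 (collision)
Final buckets:
0: _
1: 190 -> 606 -> 294 -> 775
2: _
3: 778
4: _
5: _
6: 230
7: 797 -> 875
8: _
9: _
10: 691
11: _
12: 863

4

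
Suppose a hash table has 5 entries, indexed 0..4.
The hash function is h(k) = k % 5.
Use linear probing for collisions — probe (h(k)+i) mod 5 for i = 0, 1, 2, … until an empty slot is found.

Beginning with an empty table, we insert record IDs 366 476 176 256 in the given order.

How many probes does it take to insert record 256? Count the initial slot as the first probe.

4

Insert 366: h=1, slot 1 empty => index 1.
Insert 476: h=1, slot 1 occupied => index 2.
Insert 176: h=1, slots 1,2 occupied => index 3.
Insert 256: h=1, slots 1,2,3 occupied => index 4.
Table: [∅, 366, 476, 176, 256]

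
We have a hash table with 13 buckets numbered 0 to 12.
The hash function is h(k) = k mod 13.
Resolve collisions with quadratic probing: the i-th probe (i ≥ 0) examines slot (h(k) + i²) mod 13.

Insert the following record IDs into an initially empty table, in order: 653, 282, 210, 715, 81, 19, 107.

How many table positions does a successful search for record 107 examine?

3

653 hashes to 3; slot 3 is free -> place at 3.
282 hashes to 9; slot 9 is free -> place at 9.
210 hashes to 2; slot 2 is free -> place at 2.
715 hashes to 0; slot 0 is free -> place at 0.
81 hashes to 3; 3 taken -> place at 4.
19 hashes to 6; slot 6 is free -> place at 6.
107 hashes to 3; 3,4 taken -> place at 7.
Table: [715, —, 210, 653, 81, —, 19, 107, —, 282, —, —, —]
Lookup 107: h=3, probe 3,4,7 → found at 7.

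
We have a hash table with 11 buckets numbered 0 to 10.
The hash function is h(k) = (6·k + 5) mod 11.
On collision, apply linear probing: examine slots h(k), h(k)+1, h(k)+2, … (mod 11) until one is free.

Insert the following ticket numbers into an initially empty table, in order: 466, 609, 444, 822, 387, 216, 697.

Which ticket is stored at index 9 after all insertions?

466: h=7 -> slot 7
609: h=7, probe 7,8 -> slot 8
444: h=7, probe 7,8,9 -> slot 9
822: h=9, probe 9,10 -> slot 10
387: h=6 -> slot 6
216: h=3 -> slot 3
697: h=7, probe 7,8,9,10,0 -> slot 0
Table: [697, _, _, 216, _, _, 387, 466, 609, 444, 822]

444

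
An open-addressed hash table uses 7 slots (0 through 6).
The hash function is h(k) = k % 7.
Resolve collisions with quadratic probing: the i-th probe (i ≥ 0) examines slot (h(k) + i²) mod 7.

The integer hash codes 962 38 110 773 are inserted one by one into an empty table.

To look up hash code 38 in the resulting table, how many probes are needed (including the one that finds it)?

Insert 962: h=3, slot 3 empty -> index 3.
Insert 38: h=3, slot 3 occupied -> index 4.
Insert 110: h=5, slot 5 empty -> index 5.
Insert 773: h=3, slots 3,4 occupied -> index 0.
Table: [773, ∅, ∅, 962, 38, 110, ∅]
Lookup 38: h=3, probe 3,4 → found at 4.

2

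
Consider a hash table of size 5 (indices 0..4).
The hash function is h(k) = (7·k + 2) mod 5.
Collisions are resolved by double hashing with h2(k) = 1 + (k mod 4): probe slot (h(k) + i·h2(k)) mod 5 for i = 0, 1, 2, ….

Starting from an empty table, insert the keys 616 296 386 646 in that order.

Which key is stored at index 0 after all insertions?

616 hashes to 4; slot 4 is free -> place at 4.
296 hashes to 4, h2=1; 4 taken -> place at 0.
386 hashes to 4, h2=3; 4 taken -> place at 2.
646 hashes to 4, h2=3; 4,2,0 taken -> place at 3.
Table: [296, -, 386, 646, 616]

296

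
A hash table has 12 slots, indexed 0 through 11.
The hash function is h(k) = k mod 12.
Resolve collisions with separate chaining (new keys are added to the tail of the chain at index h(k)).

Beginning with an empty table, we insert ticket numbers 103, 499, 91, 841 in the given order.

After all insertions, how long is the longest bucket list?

Insert 103: h=7, bucket 7 empty -> new chain.
Insert 499: h=7, bucket 7 nonempty -> append to chain.
Insert 91: h=7, bucket 7 nonempty -> append to chain.
Insert 841: h=1, bucket 1 empty -> new chain.
Final buckets:
0: -
1: 841
2: -
3: -
4: -
5: -
6: -
7: 103 -> 499 -> 91
8: -
9: -
10: -
11: -

3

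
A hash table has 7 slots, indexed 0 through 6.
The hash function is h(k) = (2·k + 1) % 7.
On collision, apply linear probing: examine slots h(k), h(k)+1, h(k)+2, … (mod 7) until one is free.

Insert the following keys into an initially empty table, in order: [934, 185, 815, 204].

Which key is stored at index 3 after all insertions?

934: h=0 → slot 0
185: h=0, probe 0,1 → slot 1
815: h=0, probe 0,1,2 → slot 2
204: h=3 → slot 3
Table: [934, 185, 815, 204, ∅, ∅, ∅]

204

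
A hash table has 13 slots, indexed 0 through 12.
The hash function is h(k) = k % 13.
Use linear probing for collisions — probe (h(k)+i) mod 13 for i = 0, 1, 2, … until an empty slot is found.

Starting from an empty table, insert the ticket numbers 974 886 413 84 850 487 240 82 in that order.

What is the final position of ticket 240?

974: h=12 => slot 12
886: h=2 => slot 2
413: h=10 => slot 10
84: h=6 => slot 6
850: h=5 => slot 5
487: h=6, probe 6,7 => slot 7
240: h=6, probe 6,7,8 => slot 8
82: h=4 => slot 4
Table: [∅, ∅, 886, ∅, 82, 850, 84, 487, 240, ∅, 413, ∅, 974]

8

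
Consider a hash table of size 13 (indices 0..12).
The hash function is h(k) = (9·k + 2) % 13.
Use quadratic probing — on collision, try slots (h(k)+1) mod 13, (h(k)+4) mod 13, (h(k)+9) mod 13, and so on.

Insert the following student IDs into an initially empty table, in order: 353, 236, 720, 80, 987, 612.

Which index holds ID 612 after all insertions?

12

353: h=7 -> slot 7
236: h=7, probe 7,8 -> slot 8
720: h=8, probe 8,9 -> slot 9
80: h=7, probe 7,8,11 -> slot 11
987: h=6 -> slot 6
612: h=11, probe 11,12 -> slot 12
Table: [-, -, -, -, -, -, 987, 353, 236, 720, -, 80, 612]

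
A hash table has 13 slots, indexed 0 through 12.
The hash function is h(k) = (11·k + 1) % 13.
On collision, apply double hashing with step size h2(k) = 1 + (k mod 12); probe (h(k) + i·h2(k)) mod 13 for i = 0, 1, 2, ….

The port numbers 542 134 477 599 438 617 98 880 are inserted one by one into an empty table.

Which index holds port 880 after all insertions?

1

542: h=9 -> slot 9
134: h=6 -> slot 6
477: h=9, h2=10, probe 9,6,3 -> slot 3
599: h=12 -> slot 12
438: h=9, h2=7, probe 9,3,10 -> slot 10
617: h=2 -> slot 2
98: h=0 -> slot 0
880: h=9, h2=5, probe 9,1 -> slot 1
Table: [98, 880, 617, 477, —, —, 134, —, —, 542, 438, —, 599]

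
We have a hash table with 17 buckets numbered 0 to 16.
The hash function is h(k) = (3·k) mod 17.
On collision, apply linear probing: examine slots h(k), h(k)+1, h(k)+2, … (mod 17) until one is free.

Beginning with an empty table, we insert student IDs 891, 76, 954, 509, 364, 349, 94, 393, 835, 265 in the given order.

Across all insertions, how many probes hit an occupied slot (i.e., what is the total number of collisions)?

7

891 hashes to 4; slot 4 is free => place at 4.
76 hashes to 7; slot 7 is free => place at 7.
954 hashes to 6; slot 6 is free => place at 6.
509 hashes to 14; slot 14 is free => place at 14.
364 hashes to 4; 4 taken => place at 5.
349 hashes to 10; slot 10 is free => place at 10.
94 hashes to 10; 10 taken => place at 11.
393 hashes to 6; 6,7 taken => place at 8.
835 hashes to 6; 6,7,8 taken => place at 9.
265 hashes to 13; slot 13 is free => place at 13.
Table: [-, -, -, -, 891, 364, 954, 76, 393, 835, 349, 94, -, 265, 509, -, -]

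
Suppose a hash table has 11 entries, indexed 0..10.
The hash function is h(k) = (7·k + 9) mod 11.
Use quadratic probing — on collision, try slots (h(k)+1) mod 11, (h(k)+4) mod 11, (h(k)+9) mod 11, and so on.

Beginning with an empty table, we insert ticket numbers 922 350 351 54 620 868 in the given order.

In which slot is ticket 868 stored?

Insert 922: h=6, slot 6 empty => index 6.
Insert 350: h=6, slot 6 occupied => index 7.
Insert 351: h=2, slot 2 empty => index 2.
Insert 54: h=2, slot 2 occupied => index 3.
Insert 620: h=4, slot 4 empty => index 4.
Insert 868: h=2, slots 2,3,6 occupied => index 0.
Table: [868, ., 351, 54, 620, ., 922, 350, ., ., .]

0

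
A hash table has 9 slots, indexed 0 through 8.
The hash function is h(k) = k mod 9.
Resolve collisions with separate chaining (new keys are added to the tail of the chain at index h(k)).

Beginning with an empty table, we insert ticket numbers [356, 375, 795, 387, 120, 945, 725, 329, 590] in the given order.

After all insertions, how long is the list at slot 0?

356 -> bucket 5
375 -> bucket 6
795 -> bucket 3
387 -> bucket 0
120 -> bucket 3 (collision)
945 -> bucket 0 (collision)
725 -> bucket 5 (collision)
329 -> bucket 5 (collision)
590 -> bucket 5 (collision)
Final buckets:
0: 387 -> 945
1: —
2: —
3: 795 -> 120
4: —
5: 356 -> 725 -> 329 -> 590
6: 375
7: —
8: —

2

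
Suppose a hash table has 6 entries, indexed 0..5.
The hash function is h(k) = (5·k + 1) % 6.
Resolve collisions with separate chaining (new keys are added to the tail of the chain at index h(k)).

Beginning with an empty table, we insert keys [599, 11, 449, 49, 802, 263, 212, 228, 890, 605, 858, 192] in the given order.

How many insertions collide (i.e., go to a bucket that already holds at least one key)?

Insert 599: h=2, bucket 2 empty → new chain.
Insert 11: h=2, bucket 2 nonempty → append to chain.
Insert 449: h=2, bucket 2 nonempty → append to chain.
Insert 49: h=0, bucket 0 empty → new chain.
Insert 802: h=3, bucket 3 empty → new chain.
Insert 263: h=2, bucket 2 nonempty → append to chain.
Insert 212: h=5, bucket 5 empty → new chain.
Insert 228: h=1, bucket 1 empty → new chain.
Insert 890: h=5, bucket 5 nonempty → append to chain.
Insert 605: h=2, bucket 2 nonempty → append to chain.
Insert 858: h=1, bucket 1 nonempty → append to chain.
Insert 192: h=1, bucket 1 nonempty → append to chain.
Final buckets:
0: 49
1: 228 -> 858 -> 192
2: 599 -> 11 -> 449 -> 263 -> 605
3: 802
4: _
5: 212 -> 890

7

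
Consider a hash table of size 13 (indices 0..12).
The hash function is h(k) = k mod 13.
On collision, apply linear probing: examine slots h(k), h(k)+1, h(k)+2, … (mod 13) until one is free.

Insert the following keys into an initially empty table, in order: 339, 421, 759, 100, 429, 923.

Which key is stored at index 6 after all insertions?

Insert 339: h=1, slot 1 empty -> index 1.
Insert 421: h=5, slot 5 empty -> index 5.
Insert 759: h=5, slot 5 occupied -> index 6.
Insert 100: h=9, slot 9 empty -> index 9.
Insert 429: h=0, slot 0 empty -> index 0.
Insert 923: h=0, slots 0,1 occupied -> index 2.
Table: [429, 339, 923, ∅, ∅, 421, 759, ∅, ∅, 100, ∅, ∅, ∅]

759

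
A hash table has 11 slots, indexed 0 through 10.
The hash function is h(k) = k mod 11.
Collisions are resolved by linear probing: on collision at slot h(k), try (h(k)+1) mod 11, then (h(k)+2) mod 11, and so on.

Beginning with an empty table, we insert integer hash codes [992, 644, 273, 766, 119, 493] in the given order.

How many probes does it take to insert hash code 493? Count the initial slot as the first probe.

3

992 hashes to 2; slot 2 is free -> place at 2.
644 hashes to 6; slot 6 is free -> place at 6.
273 hashes to 9; slot 9 is free -> place at 9.
766 hashes to 7; slot 7 is free -> place at 7.
119 hashes to 9; 9 taken -> place at 10.
493 hashes to 9; 9,10 taken -> place at 0.
Table: [493, —, 992, —, —, —, 644, 766, —, 273, 119]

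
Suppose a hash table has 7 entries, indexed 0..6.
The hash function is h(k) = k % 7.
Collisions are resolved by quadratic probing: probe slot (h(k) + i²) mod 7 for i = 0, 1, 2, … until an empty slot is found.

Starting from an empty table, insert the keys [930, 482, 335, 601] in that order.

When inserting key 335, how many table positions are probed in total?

3

Insert 930: h=6, slot 6 empty => index 6.
Insert 482: h=6, slot 6 occupied => index 0.
Insert 335: h=6, slots 6,0 occupied => index 3.
Insert 601: h=6, slots 6,0,3 occupied => index 1.
Table: [482, 601, -, 335, -, -, 930]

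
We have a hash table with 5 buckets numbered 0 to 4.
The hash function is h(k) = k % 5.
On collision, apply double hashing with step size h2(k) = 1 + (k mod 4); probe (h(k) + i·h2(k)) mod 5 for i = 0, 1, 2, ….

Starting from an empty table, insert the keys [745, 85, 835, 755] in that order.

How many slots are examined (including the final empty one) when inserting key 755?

745: h=0 => slot 0
85: h=0, h2=2, probe 0,2 => slot 2
835: h=0, h2=4, probe 0,4 => slot 4
755: h=0, h2=4, probe 0,4,3 => slot 3
Table: [745, ., 85, 755, 835]

3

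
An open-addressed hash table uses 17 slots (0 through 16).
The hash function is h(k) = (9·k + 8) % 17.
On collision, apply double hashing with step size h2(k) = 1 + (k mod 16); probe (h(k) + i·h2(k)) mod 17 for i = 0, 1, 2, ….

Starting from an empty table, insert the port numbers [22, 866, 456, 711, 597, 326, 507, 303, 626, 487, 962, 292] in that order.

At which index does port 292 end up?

11

Insert 22: h=2, slot 2 empty -> index 2.
Insert 866: h=16, slot 16 empty -> index 16.
Insert 456: h=15, slot 15 empty -> index 15.
Insert 711: h=15, h2=8, slot 15 occupied -> index 6.
Insert 597: h=9, slot 9 empty -> index 9.
Insert 326: h=1, slot 1 empty -> index 1.
Insert 507: h=15, h2=12, slot 15 occupied -> index 10.
Insert 303: h=15, h2=16, slot 15 occupied -> index 14.
Insert 626: h=15, h2=3, slots 15,1 occupied -> index 4.
Insert 487: h=5, slot 5 empty -> index 5.
Insert 962: h=13, slot 13 empty -> index 13.
Insert 292: h=1, h2=5, slots 1,6 occupied -> index 11.
Table: [∅, 326, 22, ∅, 626, 487, 711, ∅, ∅, 597, 507, 292, ∅, 962, 303, 456, 866]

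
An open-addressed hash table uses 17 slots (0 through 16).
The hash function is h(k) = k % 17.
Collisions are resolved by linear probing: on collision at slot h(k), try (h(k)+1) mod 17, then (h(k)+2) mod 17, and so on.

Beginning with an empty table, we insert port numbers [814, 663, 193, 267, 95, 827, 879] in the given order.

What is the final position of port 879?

814 hashes to 15; slot 15 is free -> place at 15.
663 hashes to 0; slot 0 is free -> place at 0.
193 hashes to 6; slot 6 is free -> place at 6.
267 hashes to 12; slot 12 is free -> place at 12.
95 hashes to 10; slot 10 is free -> place at 10.
827 hashes to 11; slot 11 is free -> place at 11.
879 hashes to 12; 12 taken -> place at 13.
Table: [663, ∅, ∅, ∅, ∅, ∅, 193, ∅, ∅, ∅, 95, 827, 267, 879, ∅, 814, ∅]

13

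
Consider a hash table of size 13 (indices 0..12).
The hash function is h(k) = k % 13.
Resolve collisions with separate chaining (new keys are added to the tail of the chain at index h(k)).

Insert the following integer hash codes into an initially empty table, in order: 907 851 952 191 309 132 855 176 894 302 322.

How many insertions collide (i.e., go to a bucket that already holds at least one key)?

5

907 -> bucket 10
851 -> bucket 6
952 -> bucket 3
191 -> bucket 9
309 -> bucket 10 (collision)
132 -> bucket 2
855 -> bucket 10 (collision)
176 -> bucket 7
894 -> bucket 10 (collision)
302 -> bucket 3 (collision)
322 -> bucket 10 (collision)
Final buckets:
0: ∅
1: ∅
2: 132
3: 952 -> 302
4: ∅
5: ∅
6: 851
7: 176
8: ∅
9: 191
10: 907 -> 309 -> 855 -> 894 -> 322
11: ∅
12: ∅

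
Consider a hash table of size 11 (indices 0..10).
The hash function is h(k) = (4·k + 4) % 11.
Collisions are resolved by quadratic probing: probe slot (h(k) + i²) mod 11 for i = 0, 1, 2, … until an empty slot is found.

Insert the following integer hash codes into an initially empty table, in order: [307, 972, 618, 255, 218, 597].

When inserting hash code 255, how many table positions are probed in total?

Insert 307: h=0, slot 0 empty -> index 0.
Insert 972: h=9, slot 9 empty -> index 9.
Insert 618: h=1, slot 1 empty -> index 1.
Insert 255: h=1, slot 1 occupied -> index 2.
Insert 218: h=7, slot 7 empty -> index 7.
Insert 597: h=5, slot 5 empty -> index 5.
Table: [307, 618, 255, —, —, 597, —, 218, —, 972, —]

2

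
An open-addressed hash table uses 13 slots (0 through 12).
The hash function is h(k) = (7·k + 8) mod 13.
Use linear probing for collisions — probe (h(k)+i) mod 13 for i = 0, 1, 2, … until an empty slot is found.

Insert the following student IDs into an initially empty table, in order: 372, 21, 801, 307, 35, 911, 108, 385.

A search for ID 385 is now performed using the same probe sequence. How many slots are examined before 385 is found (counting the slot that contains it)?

372 hashes to 12; slot 12 is free => place at 12.
21 hashes to 12; 12 taken => place at 0.
801 hashes to 12; 12,0 taken => place at 1.
307 hashes to 12; 12,0,1 taken => place at 2.
35 hashes to 6; slot 6 is free => place at 6.
911 hashes to 2; 2 taken => place at 3.
108 hashes to 10; slot 10 is free => place at 10.
385 hashes to 12; 12,0,1,2,3 taken => place at 4.
Table: [21, 801, 307, 911, 385, —, 35, —, —, —, 108, —, 372]
Lookup 385: h=12, probe 12,0,1,2,3,4 → found at 4.

6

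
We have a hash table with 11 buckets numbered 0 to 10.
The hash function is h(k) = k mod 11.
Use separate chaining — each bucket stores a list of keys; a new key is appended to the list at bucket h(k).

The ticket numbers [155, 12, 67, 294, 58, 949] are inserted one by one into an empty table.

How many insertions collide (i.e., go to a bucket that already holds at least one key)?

3

155 → bucket 1
12 → bucket 1 (collision)
67 → bucket 1 (collision)
294 → bucket 8
58 → bucket 3
949 → bucket 3 (collision)
Final buckets:
0: ∅
1: 155 -> 12 -> 67
2: ∅
3: 58 -> 949
4: ∅
5: ∅
6: ∅
7: ∅
8: 294
9: ∅
10: ∅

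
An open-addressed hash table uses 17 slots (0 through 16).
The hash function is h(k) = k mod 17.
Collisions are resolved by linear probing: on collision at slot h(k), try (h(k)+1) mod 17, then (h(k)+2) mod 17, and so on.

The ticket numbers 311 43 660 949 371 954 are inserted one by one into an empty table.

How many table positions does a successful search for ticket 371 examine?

Insert 311: h=5, slot 5 empty -> index 5.
Insert 43: h=9, slot 9 empty -> index 9.
Insert 660: h=14, slot 14 empty -> index 14.
Insert 949: h=14, slot 14 occupied -> index 15.
Insert 371: h=14, slots 14,15 occupied -> index 16.
Insert 954: h=2, slot 2 empty -> index 2.
Table: [—, —, 954, —, —, 311, —, —, —, 43, —, —, —, —, 660, 949, 371]
Lookup 371: h=14, probe 14,15,16 → found at 16.

3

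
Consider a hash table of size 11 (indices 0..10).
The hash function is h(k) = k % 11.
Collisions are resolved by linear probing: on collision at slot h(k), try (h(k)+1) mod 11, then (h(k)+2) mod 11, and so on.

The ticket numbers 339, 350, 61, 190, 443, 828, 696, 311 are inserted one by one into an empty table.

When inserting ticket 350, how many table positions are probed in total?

2

339 hashes to 9; slot 9 is free -> place at 9.
350 hashes to 9; 9 taken -> place at 10.
61 hashes to 6; slot 6 is free -> place at 6.
190 hashes to 3; slot 3 is free -> place at 3.
443 hashes to 3; 3 taken -> place at 4.
828 hashes to 3; 3,4 taken -> place at 5.
696 hashes to 3; 3,4,5,6 taken -> place at 7.
311 hashes to 3; 3,4,5,6,7 taken -> place at 8.
Table: [_, _, _, 190, 443, 828, 61, 696, 311, 339, 350]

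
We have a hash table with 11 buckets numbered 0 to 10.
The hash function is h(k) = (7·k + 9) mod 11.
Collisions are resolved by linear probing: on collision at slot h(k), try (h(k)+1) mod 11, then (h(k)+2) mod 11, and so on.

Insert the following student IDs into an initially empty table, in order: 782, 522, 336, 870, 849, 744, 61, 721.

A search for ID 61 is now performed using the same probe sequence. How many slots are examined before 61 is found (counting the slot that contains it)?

2

782: h=5 => slot 5
522: h=0 => slot 0
336: h=7 => slot 7
870: h=5, probe 5,6 => slot 6
849: h=1 => slot 1
744: h=3 => slot 3
61: h=7, probe 7,8 => slot 8
721: h=7, probe 7,8,9 => slot 9
Table: [522, 849, —, 744, —, 782, 870, 336, 61, 721, —]
Lookup 61: h=7, probe 7,8 → found at 8.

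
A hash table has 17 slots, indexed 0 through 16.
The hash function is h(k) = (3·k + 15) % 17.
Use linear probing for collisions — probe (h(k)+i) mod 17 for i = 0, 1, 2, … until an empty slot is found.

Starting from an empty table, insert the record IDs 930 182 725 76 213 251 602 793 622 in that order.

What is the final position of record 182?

1

930: h=0 -> slot 0
182: h=0, probe 0,1 -> slot 1
725: h=14 -> slot 14
76: h=5 -> slot 5
213: h=8 -> slot 8
251: h=3 -> slot 3
602: h=2 -> slot 2
793: h=14, probe 14,15 -> slot 15
622: h=11 -> slot 11
Table: [930, 182, 602, 251, ., 76, ., ., 213, ., ., 622, ., ., 725, 793, .]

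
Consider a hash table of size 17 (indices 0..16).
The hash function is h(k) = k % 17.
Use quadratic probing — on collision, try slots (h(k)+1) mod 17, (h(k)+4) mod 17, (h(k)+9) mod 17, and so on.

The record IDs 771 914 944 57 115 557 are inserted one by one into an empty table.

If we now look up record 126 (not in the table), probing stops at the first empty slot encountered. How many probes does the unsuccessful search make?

2

771: h=6 => slot 6
914: h=13 => slot 13
944: h=9 => slot 9
57: h=6, probe 6,7 => slot 7
115: h=13, probe 13,14 => slot 14
557: h=13, probe 13,14,0 => slot 0
Table: [557, -, -, -, -, -, 771, 57, -, 944, -, -, -, 914, 115, -, -]
Lookup 126: h=7, probe 7,8 → slot 8 empty, not found.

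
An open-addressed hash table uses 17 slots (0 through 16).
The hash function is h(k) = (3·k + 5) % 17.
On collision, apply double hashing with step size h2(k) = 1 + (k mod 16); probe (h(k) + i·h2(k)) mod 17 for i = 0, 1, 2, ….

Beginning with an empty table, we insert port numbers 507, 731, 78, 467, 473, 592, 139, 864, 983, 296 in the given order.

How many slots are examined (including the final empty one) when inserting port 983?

Insert 507: h=13, slot 13 empty -> index 13.
Insert 731: h=5, slot 5 empty -> index 5.
Insert 78: h=1, slot 1 empty -> index 1.
Insert 467: h=12, slot 12 empty -> index 12.
Insert 473: h=13, h2=10, slot 13 occupied -> index 6.
Insert 592: h=13, h2=1, slot 13 occupied -> index 14.
Insert 139: h=14, h2=12, slot 14 occupied -> index 9.
Insert 864: h=13, h2=1, slots 13,14 occupied -> index 15.
Insert 983: h=13, h2=8, slot 13 occupied -> index 4.
Insert 296: h=9, h2=9, slots 9,1 occupied -> index 10.
Table: [—, 78, —, —, 983, 731, 473, —, —, 139, 296, —, 467, 507, 592, 864, —]

2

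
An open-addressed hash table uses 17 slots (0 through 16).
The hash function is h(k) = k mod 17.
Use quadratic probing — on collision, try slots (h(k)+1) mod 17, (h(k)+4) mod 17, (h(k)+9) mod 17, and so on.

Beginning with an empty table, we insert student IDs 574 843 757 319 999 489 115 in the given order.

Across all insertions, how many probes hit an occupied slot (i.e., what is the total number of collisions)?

10

574 hashes to 13; slot 13 is free -> place at 13.
843 hashes to 10; slot 10 is free -> place at 10.
757 hashes to 9; slot 9 is free -> place at 9.
319 hashes to 13; 13 taken -> place at 14.
999 hashes to 13; 13,14 taken -> place at 0.
489 hashes to 13; 13,14,0 taken -> place at 5.
115 hashes to 13; 13,14,0,5 taken -> place at 12.
Table: [999, _, _, _, _, 489, _, _, _, 757, 843, _, 115, 574, 319, _, _]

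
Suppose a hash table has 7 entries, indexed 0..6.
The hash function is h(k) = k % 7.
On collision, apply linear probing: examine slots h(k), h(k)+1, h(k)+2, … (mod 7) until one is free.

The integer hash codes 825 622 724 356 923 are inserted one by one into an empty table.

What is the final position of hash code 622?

Insert 825: h=6, slot 6 empty => index 6.
Insert 622: h=6, slot 6 occupied => index 0.
Insert 724: h=3, slot 3 empty => index 3.
Insert 356: h=6, slots 6,0 occupied => index 1.
Insert 923: h=6, slots 6,0,1 occupied => index 2.
Table: [622, 356, 923, 724, —, —, 825]

0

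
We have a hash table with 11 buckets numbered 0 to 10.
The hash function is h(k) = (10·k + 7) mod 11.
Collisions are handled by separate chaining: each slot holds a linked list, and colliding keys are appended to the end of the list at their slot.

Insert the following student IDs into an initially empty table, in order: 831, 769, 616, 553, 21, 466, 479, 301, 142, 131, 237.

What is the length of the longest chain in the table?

4

Insert 831: h=1, bucket 1 empty -> new chain.
Insert 769: h=8, bucket 8 empty -> new chain.
Insert 616: h=7, bucket 7 empty -> new chain.
Insert 553: h=4, bucket 4 empty -> new chain.
Insert 21: h=8, bucket 8 nonempty -> append to chain.
Insert 466: h=3, bucket 3 empty -> new chain.
Insert 479: h=1, bucket 1 nonempty -> append to chain.
Insert 301: h=3, bucket 3 nonempty -> append to chain.
Insert 142: h=8, bucket 8 nonempty -> append to chain.
Insert 131: h=8, bucket 8 nonempty -> append to chain.
Insert 237: h=1, bucket 1 nonempty -> append to chain.
Final buckets:
0: .
1: 831 -> 479 -> 237
2: .
3: 466 -> 301
4: 553
5: .
6: .
7: 616
8: 769 -> 21 -> 142 -> 131
9: .
10: .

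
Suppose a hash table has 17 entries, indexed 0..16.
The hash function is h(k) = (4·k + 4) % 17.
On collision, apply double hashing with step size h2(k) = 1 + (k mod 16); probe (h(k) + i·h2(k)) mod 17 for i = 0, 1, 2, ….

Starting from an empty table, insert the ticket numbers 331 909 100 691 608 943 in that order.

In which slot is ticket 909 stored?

16

331 hashes to 2; slot 2 is free -> place at 2.
909 hashes to 2, h2=14; 2 taken -> place at 16.
100 hashes to 13; slot 13 is free -> place at 13.
691 hashes to 14; slot 14 is free -> place at 14.
608 hashes to 5; slot 5 is free -> place at 5.
943 hashes to 2, h2=16; 2 taken -> place at 1.
Table: [-, 943, 331, -, -, 608, -, -, -, -, -, -, -, 100, 691, -, 909]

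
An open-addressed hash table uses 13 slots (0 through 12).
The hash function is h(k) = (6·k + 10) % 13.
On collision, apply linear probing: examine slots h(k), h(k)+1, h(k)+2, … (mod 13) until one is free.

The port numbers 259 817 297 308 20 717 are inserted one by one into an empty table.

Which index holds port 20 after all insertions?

Insert 259: h=4, slot 4 empty → index 4.
Insert 817: h=11, slot 11 empty → index 11.
Insert 297: h=11, slot 11 occupied → index 12.
Insert 308: h=12, slot 12 occupied → index 0.
Insert 20: h=0, slot 0 occupied → index 1.
Insert 717: h=9, slot 9 empty → index 9.
Table: [308, 20, _, _, 259, _, _, _, _, 717, _, 817, 297]

1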